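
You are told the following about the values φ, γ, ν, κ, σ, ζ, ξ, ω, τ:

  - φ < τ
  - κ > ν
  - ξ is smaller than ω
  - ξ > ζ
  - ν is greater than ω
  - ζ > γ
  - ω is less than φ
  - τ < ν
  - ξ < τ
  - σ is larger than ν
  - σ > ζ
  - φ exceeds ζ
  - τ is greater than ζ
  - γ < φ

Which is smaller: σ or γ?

Chaining the given relations: γ < ζ < ξ < ω < φ < τ < ν < σ.
So γ < σ; γ is the smaller of the two.

γ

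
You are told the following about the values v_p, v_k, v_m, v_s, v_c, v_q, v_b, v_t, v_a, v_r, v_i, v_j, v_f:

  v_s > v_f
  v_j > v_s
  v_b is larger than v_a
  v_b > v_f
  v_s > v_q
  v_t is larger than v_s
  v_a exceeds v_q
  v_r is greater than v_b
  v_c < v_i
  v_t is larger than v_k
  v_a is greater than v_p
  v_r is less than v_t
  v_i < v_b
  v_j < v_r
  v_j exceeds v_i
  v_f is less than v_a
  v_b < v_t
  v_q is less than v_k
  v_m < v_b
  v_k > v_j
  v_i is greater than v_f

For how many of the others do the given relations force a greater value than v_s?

From v_s the given relations immediately reach v_j, v_t.
From those, v_r, v_k — 4 in total.
Nothing else is reachable above v_s; 4 in all.

4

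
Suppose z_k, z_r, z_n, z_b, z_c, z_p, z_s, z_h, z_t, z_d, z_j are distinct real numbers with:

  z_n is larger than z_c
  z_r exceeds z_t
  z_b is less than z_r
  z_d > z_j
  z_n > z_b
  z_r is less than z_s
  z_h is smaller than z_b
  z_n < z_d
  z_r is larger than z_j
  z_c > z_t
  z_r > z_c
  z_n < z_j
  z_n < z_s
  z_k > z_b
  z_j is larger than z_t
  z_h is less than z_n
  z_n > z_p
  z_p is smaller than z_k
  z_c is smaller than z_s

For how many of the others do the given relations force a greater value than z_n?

Directly above z_n: z_j, z_s, z_d.
One step further: z_r (4 so far).
Nothing else is reachable above z_n; 4 in all.

4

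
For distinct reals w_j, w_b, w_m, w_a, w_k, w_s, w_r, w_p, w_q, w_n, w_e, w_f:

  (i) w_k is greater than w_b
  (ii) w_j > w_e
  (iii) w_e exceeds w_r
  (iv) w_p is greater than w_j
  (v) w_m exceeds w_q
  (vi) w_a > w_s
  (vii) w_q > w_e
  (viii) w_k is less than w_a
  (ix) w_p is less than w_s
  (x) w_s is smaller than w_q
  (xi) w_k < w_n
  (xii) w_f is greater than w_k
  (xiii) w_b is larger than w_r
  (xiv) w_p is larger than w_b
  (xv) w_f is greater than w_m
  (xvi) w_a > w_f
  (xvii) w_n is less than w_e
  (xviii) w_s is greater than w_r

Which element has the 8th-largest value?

w_e

The consecutive relations fix a unique order: w_r < w_b < w_k < w_n < w_e < w_j < w_p < w_s < w_q < w_m < w_f < w_a.
The 8th largest is w_e.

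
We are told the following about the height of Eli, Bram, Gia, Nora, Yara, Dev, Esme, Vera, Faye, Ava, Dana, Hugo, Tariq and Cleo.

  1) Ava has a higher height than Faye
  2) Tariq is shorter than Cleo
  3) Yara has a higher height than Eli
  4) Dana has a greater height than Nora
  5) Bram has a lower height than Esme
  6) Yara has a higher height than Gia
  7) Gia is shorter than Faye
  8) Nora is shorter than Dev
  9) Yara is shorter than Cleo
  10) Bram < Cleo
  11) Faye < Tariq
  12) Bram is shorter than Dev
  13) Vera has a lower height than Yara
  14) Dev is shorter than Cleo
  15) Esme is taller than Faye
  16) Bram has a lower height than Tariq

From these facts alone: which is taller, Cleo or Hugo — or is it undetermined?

Following every chain through Hugo: nothing is chained to Hugo.
Cleo is not reached, and no chain runs the other way from Cleo to Hugo.
So the given relations leave the order of Hugo and Cleo undetermined.

undetermined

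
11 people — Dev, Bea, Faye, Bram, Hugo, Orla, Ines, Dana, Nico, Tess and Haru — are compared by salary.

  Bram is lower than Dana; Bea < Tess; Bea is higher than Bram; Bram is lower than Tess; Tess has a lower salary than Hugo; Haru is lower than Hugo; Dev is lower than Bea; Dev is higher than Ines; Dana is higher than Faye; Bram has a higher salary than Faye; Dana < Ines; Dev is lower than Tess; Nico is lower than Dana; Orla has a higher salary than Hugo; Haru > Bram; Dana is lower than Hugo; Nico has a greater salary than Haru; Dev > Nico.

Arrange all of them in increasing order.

Faye < Bram < Haru < Nico < Dana < Ines < Dev < Bea < Tess < Hugo < Orla

Each adjacent pair is fixed by a given relation: Faye < Bram; Bram < Haru; Haru < Nico; Nico < Dana; Dana < Ines; Ines < Dev; Dev < Bea; Bea < Tess; Tess < Hugo; Hugo < Orla. Chaining them end to end gives the full order.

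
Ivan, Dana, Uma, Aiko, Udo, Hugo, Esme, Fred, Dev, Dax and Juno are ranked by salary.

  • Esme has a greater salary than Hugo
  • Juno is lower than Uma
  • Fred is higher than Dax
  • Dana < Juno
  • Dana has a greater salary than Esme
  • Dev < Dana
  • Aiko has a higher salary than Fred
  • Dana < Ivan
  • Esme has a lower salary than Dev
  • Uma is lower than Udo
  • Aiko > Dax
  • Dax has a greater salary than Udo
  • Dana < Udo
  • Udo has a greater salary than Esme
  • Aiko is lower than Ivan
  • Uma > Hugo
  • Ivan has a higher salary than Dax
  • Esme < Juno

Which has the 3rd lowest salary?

Dev

The consecutive relations fix a unique order: Hugo < Esme < Dev < Dana < Juno < Uma < Udo < Dax < Fred < Aiko < Ivan.
Counting 3 from the smallest end gives Dev.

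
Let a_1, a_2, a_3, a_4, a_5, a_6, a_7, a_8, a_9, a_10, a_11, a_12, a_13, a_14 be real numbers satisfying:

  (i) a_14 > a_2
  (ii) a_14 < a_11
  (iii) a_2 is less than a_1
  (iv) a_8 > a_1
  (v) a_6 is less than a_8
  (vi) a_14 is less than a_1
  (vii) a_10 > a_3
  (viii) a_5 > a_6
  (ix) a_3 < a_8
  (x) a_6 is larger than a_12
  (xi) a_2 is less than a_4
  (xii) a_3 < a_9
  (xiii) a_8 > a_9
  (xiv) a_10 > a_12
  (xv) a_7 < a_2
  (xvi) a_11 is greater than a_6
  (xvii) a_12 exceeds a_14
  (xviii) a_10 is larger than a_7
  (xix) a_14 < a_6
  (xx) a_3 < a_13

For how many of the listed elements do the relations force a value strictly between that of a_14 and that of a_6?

1

Chaining upward from a_14 reaches: a_12, a_5, a_1, a_11, a_10, a_8.
Chaining downward from a_6 reaches: a_7, a_2, a_12.
Strictly between a_14 and a_6 are those in both lists: a_12 — 1 element.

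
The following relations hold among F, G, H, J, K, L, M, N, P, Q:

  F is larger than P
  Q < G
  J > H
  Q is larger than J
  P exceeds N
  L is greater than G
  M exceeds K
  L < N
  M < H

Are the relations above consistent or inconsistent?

consistent

The single ordering K < M < H < J < Q < G < L < N < P < F satisfies every listed relation, so no contradiction arises.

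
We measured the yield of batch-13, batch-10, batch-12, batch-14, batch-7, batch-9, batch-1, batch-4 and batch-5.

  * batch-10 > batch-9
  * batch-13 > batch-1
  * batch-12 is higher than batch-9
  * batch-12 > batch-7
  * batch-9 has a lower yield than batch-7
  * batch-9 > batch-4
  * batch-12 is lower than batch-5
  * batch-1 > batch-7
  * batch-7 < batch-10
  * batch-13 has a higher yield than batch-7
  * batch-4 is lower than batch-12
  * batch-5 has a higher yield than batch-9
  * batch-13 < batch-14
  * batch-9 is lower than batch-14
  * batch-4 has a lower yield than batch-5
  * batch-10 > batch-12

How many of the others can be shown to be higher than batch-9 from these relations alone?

7

Directly above batch-9: batch-7, batch-12, batch-5, batch-10, batch-14.
One step further: batch-1, batch-13 (7 so far).
Nothing else is reachable above batch-9; 7 in all.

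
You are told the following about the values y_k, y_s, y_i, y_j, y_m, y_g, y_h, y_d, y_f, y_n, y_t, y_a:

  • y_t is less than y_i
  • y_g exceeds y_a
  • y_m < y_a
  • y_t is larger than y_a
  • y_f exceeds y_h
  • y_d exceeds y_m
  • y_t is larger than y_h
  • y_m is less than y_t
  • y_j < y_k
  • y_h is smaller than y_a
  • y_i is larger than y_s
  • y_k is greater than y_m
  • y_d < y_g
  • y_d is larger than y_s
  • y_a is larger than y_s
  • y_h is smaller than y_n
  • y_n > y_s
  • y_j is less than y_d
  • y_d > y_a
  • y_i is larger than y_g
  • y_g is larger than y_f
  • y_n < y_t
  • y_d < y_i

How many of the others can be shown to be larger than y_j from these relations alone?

Directly above y_j: y_d, y_k.
One step further: y_g, y_i (4 so far).
No other element is forced above y_j by the given relations, so the count is 4.

4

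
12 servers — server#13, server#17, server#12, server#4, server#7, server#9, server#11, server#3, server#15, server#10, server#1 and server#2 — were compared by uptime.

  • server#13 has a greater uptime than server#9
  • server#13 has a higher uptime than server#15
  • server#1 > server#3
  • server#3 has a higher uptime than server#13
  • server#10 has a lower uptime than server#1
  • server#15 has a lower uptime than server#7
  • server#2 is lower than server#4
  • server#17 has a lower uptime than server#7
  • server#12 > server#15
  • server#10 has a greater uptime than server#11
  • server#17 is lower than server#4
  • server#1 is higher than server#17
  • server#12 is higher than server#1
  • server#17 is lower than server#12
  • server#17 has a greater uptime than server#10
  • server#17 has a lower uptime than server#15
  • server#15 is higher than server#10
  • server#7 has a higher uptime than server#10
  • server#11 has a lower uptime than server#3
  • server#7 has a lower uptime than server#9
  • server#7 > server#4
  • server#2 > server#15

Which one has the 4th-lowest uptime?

Piecing the relations together gives one ordering: server#11 < server#10 < server#17 < server#15 < server#2 < server#4 < server#7 < server#9 < server#13 < server#3 < server#1 < server#12.
The 4th smallest is server#15.

server#15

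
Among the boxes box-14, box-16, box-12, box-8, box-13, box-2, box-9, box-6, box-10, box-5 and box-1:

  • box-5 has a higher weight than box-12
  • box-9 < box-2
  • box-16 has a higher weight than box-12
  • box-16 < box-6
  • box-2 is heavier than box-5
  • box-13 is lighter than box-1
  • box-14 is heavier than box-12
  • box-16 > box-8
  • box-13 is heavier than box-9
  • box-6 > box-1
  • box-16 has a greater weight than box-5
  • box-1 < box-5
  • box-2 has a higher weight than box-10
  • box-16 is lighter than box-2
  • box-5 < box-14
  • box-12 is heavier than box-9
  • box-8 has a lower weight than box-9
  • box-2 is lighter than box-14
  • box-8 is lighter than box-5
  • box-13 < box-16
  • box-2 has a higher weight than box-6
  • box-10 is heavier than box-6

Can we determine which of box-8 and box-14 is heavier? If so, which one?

box-14

box-8 < box-9 and box-9 < box-13 give box-8 < box-13.
Then box-13 < box-1 extends the chain to box-1.
Then box-1 < box-5 extends the chain to box-5.
Then box-5 < box-16 extends the chain to box-16.
With box-16 < box-6: box-8 < box-9 < box-13 < box-1 < box-5 < box-16 < box-6.
With box-6 < box-10: box-8 < box-9 < box-13 < box-1 < box-5 < box-16 < box-6 < box-10.
Then box-10 < box-2 extends the chain to box-2.
Then box-2 < box-14 extends the chain to box-14.
So box-14 is heavier.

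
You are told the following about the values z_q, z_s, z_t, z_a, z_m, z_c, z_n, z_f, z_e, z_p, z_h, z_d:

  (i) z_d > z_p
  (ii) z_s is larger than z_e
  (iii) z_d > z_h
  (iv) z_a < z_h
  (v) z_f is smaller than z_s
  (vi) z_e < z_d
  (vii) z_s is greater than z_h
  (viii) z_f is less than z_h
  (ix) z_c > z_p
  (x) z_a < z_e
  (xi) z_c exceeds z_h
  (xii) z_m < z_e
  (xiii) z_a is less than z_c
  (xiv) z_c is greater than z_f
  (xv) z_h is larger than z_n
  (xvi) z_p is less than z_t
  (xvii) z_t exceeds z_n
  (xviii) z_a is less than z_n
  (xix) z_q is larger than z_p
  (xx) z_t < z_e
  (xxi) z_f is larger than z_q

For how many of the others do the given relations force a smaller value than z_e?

5

From z_e the given relations immediately reach z_a, z_t, z_m.
From those, z_p, z_n — 5 in total.
Nothing else is reachable below z_e; 5 in all.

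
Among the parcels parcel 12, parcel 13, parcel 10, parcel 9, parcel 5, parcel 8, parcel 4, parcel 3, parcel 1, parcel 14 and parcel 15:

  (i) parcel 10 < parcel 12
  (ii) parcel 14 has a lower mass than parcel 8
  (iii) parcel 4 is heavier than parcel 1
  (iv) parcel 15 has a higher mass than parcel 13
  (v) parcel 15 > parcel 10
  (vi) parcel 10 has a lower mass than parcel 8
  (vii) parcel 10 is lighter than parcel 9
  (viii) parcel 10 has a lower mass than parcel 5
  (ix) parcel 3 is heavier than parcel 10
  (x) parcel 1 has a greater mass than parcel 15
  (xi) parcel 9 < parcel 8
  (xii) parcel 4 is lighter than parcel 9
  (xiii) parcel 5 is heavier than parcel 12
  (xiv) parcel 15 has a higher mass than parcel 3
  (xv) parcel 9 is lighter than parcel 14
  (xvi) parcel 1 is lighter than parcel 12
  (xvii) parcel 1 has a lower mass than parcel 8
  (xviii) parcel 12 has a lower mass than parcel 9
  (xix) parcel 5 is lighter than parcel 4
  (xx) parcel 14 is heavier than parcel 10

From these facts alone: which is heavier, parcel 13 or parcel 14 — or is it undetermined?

Chaining the given relations: parcel 13 < parcel 15 < parcel 1 < parcel 12 < parcel 5 < parcel 4 < parcel 9 < parcel 14.
So parcel 14 is heavier.

parcel 14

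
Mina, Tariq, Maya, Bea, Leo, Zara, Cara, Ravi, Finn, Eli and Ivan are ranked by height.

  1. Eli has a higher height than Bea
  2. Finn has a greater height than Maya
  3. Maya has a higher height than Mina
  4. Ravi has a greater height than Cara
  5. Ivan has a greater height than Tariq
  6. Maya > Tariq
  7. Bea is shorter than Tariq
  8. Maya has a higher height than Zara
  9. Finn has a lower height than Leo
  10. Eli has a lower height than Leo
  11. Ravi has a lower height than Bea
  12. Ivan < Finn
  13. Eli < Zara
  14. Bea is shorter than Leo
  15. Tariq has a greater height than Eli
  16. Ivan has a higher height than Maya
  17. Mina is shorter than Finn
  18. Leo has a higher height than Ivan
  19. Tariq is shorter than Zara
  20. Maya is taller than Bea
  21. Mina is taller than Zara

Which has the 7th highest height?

Piecing the relations together gives one ordering: Cara < Ravi < Bea < Eli < Tariq < Zara < Mina < Maya < Ivan < Finn < Leo.
The 7th largest is Tariq.

Tariq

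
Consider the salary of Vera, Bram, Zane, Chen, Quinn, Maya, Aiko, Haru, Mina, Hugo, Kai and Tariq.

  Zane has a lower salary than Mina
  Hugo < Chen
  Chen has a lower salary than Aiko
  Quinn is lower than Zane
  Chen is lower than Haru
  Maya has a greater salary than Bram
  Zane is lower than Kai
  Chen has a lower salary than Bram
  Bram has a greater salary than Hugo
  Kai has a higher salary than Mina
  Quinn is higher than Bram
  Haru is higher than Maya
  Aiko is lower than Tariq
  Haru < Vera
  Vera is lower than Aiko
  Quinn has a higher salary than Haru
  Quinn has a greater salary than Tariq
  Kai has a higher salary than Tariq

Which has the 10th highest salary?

Bram

Chaining the given pairs: Hugo < Chen < Bram < Maya < Haru < Vera < Aiko < Tariq < Quinn < Zane < Mina < Kai.
Counting 10 from the largest end gives Bram.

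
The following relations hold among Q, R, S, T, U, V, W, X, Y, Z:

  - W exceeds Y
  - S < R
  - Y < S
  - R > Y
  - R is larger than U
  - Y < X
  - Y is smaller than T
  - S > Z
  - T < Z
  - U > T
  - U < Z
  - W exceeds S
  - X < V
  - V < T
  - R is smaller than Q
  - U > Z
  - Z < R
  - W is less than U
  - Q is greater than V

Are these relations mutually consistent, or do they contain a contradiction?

Chaining the given relations yields Z < S < W < U, so Z < U. But one relation states U < Z. These cannot both hold.

inconsistent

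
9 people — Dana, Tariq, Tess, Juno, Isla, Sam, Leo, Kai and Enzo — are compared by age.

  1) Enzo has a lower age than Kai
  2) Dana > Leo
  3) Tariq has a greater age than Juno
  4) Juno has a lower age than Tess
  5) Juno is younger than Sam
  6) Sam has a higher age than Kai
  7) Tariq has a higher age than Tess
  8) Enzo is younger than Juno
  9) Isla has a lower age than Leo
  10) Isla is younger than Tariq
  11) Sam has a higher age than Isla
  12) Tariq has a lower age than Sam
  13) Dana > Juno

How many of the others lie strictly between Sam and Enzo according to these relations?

The relations place Enzo below Sam. An element lies strictly between them when it is forced above Enzo and also forced below Sam.
Above Enzo: {Juno, Kai, Dana, Tess, Tariq}. Below Sam: {Isla, Juno, Kai, Tess, Tariq}.
Intersection: {Juno, Kai, Tess, Tariq} — 4.

4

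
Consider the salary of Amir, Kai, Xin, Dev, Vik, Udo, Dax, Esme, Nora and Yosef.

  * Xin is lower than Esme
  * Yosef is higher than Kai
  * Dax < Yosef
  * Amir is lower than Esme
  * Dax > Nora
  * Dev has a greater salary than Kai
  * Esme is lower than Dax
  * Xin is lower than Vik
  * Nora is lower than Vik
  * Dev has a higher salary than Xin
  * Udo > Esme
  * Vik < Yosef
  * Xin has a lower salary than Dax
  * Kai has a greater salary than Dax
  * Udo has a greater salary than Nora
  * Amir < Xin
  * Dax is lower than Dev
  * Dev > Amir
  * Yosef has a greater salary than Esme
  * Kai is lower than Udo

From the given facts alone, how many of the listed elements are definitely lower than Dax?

4

Directly below Dax: Xin, Nora, Esme.
One step further: Amir (4 so far).
Nothing else is reachable below Dax; 4 in all.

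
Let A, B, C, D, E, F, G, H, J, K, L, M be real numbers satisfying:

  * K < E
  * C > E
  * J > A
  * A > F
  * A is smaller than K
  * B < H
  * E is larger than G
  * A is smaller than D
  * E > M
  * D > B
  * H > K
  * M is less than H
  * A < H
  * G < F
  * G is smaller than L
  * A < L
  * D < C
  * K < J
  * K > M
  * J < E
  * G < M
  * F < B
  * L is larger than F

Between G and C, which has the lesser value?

G

G < F and F < A give G < A.
Then A < K extends the chain to K.
Then K < J extends the chain to J.
Then J < E extends the chain to E.
Then E < C extends the chain to C.
So G < C; G is the smaller of the two.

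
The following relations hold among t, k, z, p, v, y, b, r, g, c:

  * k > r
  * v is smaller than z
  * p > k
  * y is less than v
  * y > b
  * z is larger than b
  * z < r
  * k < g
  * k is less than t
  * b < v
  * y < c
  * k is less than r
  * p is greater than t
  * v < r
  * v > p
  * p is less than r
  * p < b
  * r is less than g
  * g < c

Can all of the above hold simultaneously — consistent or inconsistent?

We have r < k stated directly, yet also k < t < p < b < y < v < z < r by chaining the others — so k < r. Contradiction.

inconsistent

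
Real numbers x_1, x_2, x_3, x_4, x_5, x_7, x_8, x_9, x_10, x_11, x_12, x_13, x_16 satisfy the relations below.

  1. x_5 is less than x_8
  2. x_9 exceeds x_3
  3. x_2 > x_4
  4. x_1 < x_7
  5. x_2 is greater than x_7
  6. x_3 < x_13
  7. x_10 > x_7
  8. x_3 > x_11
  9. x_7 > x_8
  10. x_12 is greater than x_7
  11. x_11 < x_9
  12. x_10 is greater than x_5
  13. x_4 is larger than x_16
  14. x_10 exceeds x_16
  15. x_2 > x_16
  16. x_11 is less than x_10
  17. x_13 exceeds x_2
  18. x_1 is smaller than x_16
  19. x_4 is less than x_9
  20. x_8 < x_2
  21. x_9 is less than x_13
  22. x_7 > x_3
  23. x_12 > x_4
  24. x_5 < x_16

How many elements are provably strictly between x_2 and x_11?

2

The relations place x_11 below x_2. An element lies strictly between them when it is forced above x_11 and also forced below x_2.
Above x_11: {x_3, x_7, x_9, x_10, x_12, x_13}. Below x_2: {x_1, x_5, x_8, x_16, x_4, x_3, x_7}.
Intersection: {x_3, x_7} — 2.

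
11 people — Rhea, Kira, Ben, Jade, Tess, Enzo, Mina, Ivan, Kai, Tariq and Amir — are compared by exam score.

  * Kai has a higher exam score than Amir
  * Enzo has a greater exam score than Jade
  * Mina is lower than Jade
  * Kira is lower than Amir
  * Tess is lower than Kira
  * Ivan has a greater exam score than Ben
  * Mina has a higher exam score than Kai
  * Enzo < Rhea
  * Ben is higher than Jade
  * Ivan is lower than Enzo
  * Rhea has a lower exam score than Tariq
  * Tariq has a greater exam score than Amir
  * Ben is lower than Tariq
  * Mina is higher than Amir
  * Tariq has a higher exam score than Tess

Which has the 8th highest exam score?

Kai

Chaining the given pairs: Tess < Kira < Amir < Kai < Mina < Jade < Ben < Ivan < Enzo < Rhea < Tariq.
Counting 8 from the largest end gives Kai.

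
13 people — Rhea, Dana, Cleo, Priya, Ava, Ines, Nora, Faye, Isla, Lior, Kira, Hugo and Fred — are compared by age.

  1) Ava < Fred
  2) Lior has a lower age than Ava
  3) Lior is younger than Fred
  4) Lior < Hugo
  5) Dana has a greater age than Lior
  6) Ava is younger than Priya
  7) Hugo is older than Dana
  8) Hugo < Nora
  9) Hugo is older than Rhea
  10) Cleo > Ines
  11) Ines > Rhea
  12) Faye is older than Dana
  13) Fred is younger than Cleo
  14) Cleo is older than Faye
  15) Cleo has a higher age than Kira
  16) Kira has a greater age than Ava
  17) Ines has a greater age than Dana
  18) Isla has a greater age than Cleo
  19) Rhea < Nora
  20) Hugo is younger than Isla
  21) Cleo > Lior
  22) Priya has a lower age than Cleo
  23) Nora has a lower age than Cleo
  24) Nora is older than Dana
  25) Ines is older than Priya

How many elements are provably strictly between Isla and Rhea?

The relations place Rhea below Isla. An element lies strictly between them when it is forced above Rhea and also forced below Isla.
Above Rhea: {Hugo, Nora, Ines, Cleo}. Below Isla: {Lior, Ava, Dana, Kira, Hugo, Nora, Faye, Priya, Ines, Fred, Cleo}.
Intersection: {Hugo, Nora, Ines, Cleo} — 4.

4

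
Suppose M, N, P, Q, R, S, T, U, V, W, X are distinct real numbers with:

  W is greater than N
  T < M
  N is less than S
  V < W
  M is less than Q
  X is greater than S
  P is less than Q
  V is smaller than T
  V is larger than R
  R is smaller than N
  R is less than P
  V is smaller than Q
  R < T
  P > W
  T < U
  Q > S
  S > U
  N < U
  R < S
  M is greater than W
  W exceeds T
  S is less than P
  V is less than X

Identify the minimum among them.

R

V is not least since R < V; N is not least since R < N; T is not least since V < T; W is not least since T < W; M is not least since W < M; U is not least since T < U; S is not least since R < S; X is not least since V < X; P is not least since W < P; Q is not least since M < Q.
Only R has nothing below it, so R is the minimum.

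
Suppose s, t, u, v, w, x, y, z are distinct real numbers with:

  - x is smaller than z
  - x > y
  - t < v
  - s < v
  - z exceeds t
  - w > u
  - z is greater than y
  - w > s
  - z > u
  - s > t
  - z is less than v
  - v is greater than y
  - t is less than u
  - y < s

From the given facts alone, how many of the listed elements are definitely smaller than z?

The elements the relations force below z are t, u, y, x — no chain reaches any other.
That is 4.

4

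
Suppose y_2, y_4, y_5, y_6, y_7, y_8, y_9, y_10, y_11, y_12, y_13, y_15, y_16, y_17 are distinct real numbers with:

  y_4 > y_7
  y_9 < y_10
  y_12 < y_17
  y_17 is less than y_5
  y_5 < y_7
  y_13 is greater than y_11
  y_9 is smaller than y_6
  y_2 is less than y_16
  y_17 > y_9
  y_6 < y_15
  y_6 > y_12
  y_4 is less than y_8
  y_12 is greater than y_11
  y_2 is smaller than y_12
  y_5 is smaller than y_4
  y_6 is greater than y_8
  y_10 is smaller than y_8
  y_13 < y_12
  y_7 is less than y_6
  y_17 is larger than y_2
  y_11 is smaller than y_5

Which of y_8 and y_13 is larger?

Following the relations from y_13: y_13 < y_12 < y_17 < y_5 < y_7 < y_4 < y_8.
So y_13 < y_8; y_8 is the larger of the two.

y_8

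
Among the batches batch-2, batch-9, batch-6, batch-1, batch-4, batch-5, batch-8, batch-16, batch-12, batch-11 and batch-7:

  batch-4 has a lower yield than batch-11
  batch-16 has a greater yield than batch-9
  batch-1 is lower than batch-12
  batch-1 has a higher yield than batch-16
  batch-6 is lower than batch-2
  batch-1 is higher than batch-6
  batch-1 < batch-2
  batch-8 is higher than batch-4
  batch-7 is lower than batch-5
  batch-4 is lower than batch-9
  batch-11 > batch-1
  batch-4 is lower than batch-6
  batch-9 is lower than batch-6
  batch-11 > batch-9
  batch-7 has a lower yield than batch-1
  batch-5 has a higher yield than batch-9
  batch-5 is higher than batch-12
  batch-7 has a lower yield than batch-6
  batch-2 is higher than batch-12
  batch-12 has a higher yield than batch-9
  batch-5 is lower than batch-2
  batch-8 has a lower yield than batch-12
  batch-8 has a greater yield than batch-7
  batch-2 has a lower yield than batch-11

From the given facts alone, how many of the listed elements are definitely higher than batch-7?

From batch-7 the given relations immediately reach batch-6, batch-1, batch-8, batch-5.
From those, batch-12, batch-2, batch-11 — 7 in total.
Nothing else is reachable above batch-7; 7 in all.

7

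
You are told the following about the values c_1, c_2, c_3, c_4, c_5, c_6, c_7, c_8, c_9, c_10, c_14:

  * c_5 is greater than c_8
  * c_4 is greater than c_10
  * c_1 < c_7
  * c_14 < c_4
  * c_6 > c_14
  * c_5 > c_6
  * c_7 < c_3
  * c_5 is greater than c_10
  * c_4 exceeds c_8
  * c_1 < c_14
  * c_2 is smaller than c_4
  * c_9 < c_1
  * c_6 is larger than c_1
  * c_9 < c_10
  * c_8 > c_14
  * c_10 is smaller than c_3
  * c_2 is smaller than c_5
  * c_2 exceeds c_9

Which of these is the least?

c_9

Chaining upward from c_9: directly above it, c_1, c_2, c_10; then c_14, c_6, c_7, c_3, c_4, c_5; then c_8.
That covers every other element, and nothing is given below c_9, so c_9 is the least.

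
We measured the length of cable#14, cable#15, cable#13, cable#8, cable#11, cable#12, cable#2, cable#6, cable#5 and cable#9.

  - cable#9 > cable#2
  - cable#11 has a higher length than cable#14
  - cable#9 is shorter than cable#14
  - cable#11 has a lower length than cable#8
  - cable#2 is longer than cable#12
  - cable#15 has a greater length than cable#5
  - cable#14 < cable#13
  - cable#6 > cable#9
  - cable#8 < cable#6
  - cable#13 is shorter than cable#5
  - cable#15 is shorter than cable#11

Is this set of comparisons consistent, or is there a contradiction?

The single ordering cable#12 < cable#2 < cable#9 < cable#14 < cable#13 < cable#5 < cable#15 < cable#11 < cable#8 < cable#6 satisfies every listed relation, so no contradiction arises.

consistent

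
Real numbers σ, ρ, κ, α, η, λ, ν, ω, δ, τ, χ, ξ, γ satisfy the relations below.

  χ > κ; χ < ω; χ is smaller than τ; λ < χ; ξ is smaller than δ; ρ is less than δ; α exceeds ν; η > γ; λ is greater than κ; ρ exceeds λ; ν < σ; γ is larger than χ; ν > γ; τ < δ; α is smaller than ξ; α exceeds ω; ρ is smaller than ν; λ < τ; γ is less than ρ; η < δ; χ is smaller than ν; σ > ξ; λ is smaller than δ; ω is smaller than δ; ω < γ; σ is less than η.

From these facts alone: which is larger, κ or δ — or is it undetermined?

κ < λ and λ < χ give κ < χ.
Then χ < ω extends the chain to ω.
With ω < γ: κ < λ < χ < ω < γ.
With γ < ρ: κ < λ < χ < ω < γ < ρ.
With ρ < ν: κ < λ < χ < ω < γ < ρ < ν.
Then ν < α extends the chain to α.
Then α < ξ extends the chain to ξ.
With ξ < σ: κ < λ < χ < ω < γ < ρ < ν < α < ξ < σ.
Then σ < η extends the chain to η.
Then η < δ extends the chain to δ.
So δ is larger.

δ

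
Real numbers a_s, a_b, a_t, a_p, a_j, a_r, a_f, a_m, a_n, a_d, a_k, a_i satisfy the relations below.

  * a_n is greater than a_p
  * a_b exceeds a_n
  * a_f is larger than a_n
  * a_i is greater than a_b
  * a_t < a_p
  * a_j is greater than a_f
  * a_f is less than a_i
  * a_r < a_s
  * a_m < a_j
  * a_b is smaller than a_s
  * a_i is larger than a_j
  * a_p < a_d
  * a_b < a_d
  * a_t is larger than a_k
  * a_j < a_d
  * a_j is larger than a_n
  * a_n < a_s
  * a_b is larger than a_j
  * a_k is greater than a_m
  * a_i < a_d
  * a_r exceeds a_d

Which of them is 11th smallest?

The consecutive relations fix a unique order: a_m < a_k < a_t < a_p < a_n < a_f < a_j < a_b < a_i < a_d < a_r < a_s.
The 11th smallest is a_r.

a_r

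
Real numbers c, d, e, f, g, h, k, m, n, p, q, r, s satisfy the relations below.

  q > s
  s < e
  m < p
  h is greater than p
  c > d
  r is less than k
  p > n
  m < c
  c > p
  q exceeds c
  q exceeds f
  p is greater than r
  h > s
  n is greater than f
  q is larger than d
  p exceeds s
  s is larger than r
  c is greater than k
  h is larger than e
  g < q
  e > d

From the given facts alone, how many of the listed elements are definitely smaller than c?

Directly below c: d, m, p, k.
One step further: r, s, n (7 so far).
One step further: f (8 so far).
No other element is forced below c by the given relations, so the count is 8.

8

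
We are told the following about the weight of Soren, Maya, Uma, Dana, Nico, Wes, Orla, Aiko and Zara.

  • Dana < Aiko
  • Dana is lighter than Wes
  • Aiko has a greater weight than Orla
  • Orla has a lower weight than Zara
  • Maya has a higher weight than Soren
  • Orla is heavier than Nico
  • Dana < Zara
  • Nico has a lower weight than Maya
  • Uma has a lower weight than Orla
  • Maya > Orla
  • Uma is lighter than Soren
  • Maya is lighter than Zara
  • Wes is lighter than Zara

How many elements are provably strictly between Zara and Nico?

2

The relations place Nico below Zara. An element lies strictly between them when it is forced above Nico and also forced below Zara.
Above Nico: {Orla, Aiko, Maya}. Below Zara: {Dana, Uma, Orla, Soren, Maya, Wes}.
Intersection: {Orla, Maya} — 2.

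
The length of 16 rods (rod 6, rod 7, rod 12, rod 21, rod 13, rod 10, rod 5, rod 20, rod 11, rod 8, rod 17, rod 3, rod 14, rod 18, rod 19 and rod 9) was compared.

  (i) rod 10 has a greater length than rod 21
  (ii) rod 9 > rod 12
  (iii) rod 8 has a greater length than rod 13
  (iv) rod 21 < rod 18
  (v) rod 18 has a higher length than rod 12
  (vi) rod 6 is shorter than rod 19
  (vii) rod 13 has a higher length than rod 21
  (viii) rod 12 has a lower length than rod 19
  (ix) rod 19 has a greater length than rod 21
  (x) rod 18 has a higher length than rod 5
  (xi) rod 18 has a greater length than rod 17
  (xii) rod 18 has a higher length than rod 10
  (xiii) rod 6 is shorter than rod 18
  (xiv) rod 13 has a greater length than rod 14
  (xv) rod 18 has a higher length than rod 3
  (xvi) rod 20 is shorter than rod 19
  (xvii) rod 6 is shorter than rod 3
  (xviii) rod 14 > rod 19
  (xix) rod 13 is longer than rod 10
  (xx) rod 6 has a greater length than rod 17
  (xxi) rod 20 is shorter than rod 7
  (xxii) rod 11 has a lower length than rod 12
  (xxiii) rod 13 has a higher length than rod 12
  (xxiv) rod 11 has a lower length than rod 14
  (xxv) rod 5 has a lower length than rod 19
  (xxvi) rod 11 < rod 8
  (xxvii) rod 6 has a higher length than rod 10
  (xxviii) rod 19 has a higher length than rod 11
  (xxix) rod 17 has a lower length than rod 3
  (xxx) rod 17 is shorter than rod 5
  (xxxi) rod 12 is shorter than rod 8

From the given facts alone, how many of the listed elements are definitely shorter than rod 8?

11

The elements the relations force below rod 8 are rod 17, rod 11, rod 5, rod 21, rod 12, rod 20, rod 10, rod 6, rod 19, rod 14, rod 13 — no chain reaches any other.
That is 11.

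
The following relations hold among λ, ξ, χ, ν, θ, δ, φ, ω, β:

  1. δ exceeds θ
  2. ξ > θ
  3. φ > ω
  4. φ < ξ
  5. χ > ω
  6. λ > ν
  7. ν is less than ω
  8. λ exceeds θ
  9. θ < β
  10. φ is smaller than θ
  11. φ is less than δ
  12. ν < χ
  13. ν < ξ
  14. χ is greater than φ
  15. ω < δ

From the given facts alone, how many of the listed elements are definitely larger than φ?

6

The elements the relations force above φ are χ, θ, ξ, λ, δ, β — no chain reaches any other.
That is 6.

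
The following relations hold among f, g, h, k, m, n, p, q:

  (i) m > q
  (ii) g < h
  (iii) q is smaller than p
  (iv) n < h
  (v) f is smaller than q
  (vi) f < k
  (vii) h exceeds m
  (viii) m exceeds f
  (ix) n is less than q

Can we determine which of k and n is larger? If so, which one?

Following every chain through n: above n we get q, m, p, h.
k is not reached, and no chain runs the other way from k to n.
So the given relations leave the order of n and k undetermined.

undetermined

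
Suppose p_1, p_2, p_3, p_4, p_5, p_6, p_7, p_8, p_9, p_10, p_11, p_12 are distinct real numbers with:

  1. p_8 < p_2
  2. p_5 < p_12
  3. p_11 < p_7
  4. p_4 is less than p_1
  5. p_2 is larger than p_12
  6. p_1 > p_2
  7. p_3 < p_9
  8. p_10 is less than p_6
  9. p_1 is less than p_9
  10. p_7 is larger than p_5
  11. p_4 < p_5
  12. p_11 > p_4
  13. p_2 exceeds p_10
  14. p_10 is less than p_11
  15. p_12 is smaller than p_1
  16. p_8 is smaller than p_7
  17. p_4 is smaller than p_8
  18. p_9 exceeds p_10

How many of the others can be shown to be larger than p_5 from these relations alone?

5

Directly above p_5: p_12, p_7.
One step further: p_2, p_1 (4 so far).
One step further: p_9 (5 so far).
Nothing else is reachable above p_5; 5 in all.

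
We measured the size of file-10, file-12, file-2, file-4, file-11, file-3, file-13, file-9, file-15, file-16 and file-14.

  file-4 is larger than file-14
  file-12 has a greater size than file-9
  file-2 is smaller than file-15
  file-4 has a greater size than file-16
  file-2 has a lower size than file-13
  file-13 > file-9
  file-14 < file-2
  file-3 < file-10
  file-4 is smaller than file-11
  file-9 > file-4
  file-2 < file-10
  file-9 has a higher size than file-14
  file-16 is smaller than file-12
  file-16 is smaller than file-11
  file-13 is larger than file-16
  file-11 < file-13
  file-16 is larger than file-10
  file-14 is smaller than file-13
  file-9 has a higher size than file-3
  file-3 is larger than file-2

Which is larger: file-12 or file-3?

Link the given pairs in sequence: file-3 < file-10; file-10 < file-16; file-16 < file-4; file-4 < file-9; file-9 < file-12.
Chaining these gives file-3 < file-10 < file-16 < file-4 < file-9 < file-12.
So file-3 < file-12; file-12 is the larger of the two.

file-12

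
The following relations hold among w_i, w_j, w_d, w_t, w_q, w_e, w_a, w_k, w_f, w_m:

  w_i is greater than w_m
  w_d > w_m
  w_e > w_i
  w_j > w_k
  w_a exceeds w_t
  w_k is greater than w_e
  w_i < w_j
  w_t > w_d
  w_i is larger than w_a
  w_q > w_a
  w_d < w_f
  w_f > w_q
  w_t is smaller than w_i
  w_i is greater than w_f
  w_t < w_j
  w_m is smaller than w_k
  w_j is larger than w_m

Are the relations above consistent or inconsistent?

The single ordering w_m < w_d < w_t < w_a < w_q < w_f < w_i < w_e < w_k < w_j satisfies every listed relation, so no contradiction arises.

consistent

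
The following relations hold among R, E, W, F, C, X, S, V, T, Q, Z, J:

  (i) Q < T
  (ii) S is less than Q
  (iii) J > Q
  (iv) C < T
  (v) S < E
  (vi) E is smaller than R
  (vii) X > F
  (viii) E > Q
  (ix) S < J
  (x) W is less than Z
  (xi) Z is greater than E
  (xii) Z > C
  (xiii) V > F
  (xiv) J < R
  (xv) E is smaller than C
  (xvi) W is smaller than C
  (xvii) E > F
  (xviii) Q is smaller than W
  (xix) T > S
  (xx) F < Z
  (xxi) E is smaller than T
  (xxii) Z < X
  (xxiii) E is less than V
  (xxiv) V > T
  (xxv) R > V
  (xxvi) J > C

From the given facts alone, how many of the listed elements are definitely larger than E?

From E the given relations immediately reach C, T, Z, V, R.
From those, X, J — 7 in total.
No other element is forced above E by the given relations, so the count is 7.

7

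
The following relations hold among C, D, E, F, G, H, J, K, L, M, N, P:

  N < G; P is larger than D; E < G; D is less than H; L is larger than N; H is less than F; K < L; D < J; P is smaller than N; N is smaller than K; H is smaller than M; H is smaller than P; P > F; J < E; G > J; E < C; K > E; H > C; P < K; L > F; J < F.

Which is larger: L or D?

L

Chaining the given relations: D < J < E < C < H < F < P < N < K < L.
So D < L; L is the larger of the two.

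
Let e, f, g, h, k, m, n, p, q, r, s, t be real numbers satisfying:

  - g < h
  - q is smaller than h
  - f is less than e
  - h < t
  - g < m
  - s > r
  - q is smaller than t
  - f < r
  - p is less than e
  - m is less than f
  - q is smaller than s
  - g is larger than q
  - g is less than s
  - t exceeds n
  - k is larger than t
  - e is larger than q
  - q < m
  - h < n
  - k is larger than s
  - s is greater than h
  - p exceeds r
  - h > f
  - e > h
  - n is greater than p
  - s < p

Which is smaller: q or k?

q

q < g < m < f < r < s < p < n < t < k, by transitivity through g, m, f, r, s, p, n, t.
So q < k; q is the smaller of the two.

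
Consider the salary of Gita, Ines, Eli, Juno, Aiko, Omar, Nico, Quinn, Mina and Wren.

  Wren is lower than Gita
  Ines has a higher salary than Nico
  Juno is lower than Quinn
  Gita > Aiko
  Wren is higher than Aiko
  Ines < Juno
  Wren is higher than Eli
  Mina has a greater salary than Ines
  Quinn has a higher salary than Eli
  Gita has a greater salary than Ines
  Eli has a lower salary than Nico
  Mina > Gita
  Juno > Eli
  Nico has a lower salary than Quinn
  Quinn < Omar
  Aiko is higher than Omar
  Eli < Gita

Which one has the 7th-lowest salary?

Chaining the given pairs: Eli < Nico < Ines < Juno < Quinn < Omar < Aiko < Wren < Gita < Mina.
Counting 7 from the smallest end gives Aiko.

Aiko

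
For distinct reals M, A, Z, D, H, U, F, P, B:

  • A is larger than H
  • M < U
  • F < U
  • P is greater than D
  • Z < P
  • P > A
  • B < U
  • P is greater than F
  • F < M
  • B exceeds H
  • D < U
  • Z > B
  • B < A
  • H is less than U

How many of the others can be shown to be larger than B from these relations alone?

4

Directly above B: Z, A, U.
One step further: P (4 so far).
No other element is forced above B by the given relations, so the count is 4.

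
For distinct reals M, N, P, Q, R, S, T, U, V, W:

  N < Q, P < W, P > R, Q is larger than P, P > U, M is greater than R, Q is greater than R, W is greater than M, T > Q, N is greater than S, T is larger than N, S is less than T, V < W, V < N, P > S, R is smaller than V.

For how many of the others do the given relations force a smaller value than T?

Directly below T: S, N, Q.
One step further: R, P, V (6 so far).
One step further: U (7 so far).
Nothing else is reachable below T; 7 in all.

7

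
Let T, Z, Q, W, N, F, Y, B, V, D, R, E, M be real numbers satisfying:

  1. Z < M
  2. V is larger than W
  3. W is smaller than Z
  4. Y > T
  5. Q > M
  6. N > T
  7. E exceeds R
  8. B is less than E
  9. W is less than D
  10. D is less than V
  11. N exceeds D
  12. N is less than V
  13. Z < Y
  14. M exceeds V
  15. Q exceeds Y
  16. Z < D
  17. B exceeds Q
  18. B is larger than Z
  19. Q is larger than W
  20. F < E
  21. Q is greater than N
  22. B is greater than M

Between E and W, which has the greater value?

E

Link the given pairs in sequence: W < Z; Z < D; D < N; N < V; V < M; M < Q; Q < B; B < E.
Together: W < Z < D < N < V < M < Q < B < E.
So W < E; E is the larger of the two.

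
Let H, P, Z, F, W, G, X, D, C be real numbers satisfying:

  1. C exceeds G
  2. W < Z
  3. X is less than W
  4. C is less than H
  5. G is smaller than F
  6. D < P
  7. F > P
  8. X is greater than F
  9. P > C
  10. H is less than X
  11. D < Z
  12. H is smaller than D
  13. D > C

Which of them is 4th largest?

F

Chaining the given pairs: G < C < H < D < P < F < X < W < Z.
The 4th largest is F.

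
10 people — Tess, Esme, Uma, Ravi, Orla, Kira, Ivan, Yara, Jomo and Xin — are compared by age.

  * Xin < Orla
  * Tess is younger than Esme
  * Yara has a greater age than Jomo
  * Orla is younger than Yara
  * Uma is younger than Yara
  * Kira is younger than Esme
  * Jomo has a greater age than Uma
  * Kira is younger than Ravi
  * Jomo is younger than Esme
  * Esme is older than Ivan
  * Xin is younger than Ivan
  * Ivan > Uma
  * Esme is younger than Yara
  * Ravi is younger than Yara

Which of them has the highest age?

Chaining downward from Yara: directly below it, Uma, Orla, Ravi, Jomo, Esme; then Xin, Kira, Ivan, Tess.
That covers every other element, and nothing is given above Yara, so Yara is the highest age.

Yara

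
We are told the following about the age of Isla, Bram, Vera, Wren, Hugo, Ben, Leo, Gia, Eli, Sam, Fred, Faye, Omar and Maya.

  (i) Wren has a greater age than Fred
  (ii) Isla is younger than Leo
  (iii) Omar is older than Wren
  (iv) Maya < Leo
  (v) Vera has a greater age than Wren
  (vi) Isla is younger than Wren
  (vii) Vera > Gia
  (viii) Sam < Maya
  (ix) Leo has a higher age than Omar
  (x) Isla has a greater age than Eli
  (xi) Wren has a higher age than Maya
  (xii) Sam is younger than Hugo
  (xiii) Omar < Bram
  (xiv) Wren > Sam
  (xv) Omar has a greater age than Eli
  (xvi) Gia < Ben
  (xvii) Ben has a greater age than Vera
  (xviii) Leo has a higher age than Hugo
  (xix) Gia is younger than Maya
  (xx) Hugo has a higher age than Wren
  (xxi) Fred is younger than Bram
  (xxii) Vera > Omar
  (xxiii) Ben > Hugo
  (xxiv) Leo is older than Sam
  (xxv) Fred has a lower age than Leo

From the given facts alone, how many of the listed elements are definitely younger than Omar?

7

From Omar the given relations immediately reach Eli, Wren.
From those, Sam, Maya, Fred, Isla — 6 in total.
From those, Gia — 7 in total.
Nothing else is reachable below Omar; 7 in all.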